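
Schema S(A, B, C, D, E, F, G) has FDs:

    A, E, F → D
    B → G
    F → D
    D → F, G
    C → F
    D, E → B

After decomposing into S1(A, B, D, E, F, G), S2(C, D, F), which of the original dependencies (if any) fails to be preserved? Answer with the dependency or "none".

A, E, F → D lies within S1.
B → G lies within S1.
F → D lies within S1.
D → F, G lies within S1.
C → F lies within S2.
D, E → B lies within S1.
Every dependency is enforceable on the fragments, so the decomposition is dependency-preserving.

none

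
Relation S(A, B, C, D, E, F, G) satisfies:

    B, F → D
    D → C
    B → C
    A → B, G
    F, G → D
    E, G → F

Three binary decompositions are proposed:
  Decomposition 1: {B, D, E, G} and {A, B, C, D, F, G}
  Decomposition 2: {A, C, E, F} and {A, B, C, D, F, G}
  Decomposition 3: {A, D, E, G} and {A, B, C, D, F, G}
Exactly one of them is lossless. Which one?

Decomposition 1: common = {B, D, G}, closure = {B, C, D, G} → lossy.
Decomposition 2: common = {A, C, F}, closure = {A, B, C, D, F, G} → lossless.
Decomposition 3: common = {A, D, G}, closure = {A, B, C, D, G} → lossy.

Decomposition 2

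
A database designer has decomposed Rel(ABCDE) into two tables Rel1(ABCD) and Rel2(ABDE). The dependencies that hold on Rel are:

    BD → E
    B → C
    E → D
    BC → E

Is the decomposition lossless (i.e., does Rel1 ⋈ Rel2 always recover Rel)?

Yes

Common attributes: Rel1 ∩ Rel2 = {ABD}.
Closure of {ABD}: BD → E applies, adding E; B → C applies, adding C. So (ABD)⁺ = {ABCDE}.
This closure contains every attribute of Rel1, so Rel1 ∩ Rel2 → Rel1. The join is lossless.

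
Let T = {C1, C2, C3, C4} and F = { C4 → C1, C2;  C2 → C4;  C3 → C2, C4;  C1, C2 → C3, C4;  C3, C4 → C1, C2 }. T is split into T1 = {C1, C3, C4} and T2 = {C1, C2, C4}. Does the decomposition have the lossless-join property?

Common attributes: T1 ∩ T2 = {C1, C4}.
Closure of {C1, C4}: C4 → C1, C2 applies, adding C2; C1, C2 → C3, C4 applies, adding C3. So (C1, C4)⁺ = {C1, C2, C3, C4}.
This closure contains every attribute of T1, so T1 ∩ T2 → T1. The join is lossless.

Yes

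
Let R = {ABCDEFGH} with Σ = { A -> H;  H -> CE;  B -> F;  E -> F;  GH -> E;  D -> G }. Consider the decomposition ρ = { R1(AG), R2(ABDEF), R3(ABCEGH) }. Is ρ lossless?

No

Chase test. Columns are ABCDEFGH; row i has aⱼ where attribute j ∈ Ri, else bᵢⱼ.
Initial tableau (one row per fragment):
  row 1: a1 b12 b13 b14 b15 b16 a7 b18
  row 2: a1 a2 b23 a4 a5 a6 b27 b28
  row 3: a1 a2 a3 b34 a5 b36 a7 a8
Rows 1 and 2 agree on A; apply A→H and equate their H entries.
Rows 1 and 3 agree on A; apply A→H and equate their H entries.
Rows 1 and 2 agree on H; apply H→CE and equate their CE entries.
Rows 1 and 3 agree on H; apply H→CE and equate their CE entries.
Rows 2 and 3 agree on B; apply B→F and equate their F entries.
Rows 1 and 2 agree on E; apply E→F and equate their F entries.
No row becomes fully distinguished — the join is lossy.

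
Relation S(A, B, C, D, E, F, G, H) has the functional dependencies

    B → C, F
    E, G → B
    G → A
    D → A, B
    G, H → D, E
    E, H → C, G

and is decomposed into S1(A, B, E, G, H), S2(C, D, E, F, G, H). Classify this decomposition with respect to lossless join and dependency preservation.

lossless but not dependency-preserving

Lossless test: (E, G, H)⁺ = {A, B, C, D, E, F, G, H}, which contains all of one fragment — lossless.
Dependency preservation: the restricted closure of {B} across the fragments never reaches {C, F}, so B → C, F cannot be enforced without a join — not preserved.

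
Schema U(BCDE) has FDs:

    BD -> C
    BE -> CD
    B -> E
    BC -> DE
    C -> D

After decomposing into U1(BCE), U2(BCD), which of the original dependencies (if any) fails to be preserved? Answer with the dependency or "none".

BD → C lies within U2.
BE → CD: restricted closure across fragments reaches CD.
B → E lies within U1.
BC → DE: restricted closure across fragments reaches DE.
C → D lies within U2.
Every dependency is enforceable on the fragments, so the decomposition is dependency-preserving.

none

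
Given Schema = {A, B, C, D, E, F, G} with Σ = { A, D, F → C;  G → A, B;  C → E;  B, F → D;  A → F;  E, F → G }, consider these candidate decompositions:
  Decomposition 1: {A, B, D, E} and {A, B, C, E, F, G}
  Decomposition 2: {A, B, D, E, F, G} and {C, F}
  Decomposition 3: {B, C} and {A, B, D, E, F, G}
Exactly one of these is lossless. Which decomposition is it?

Decomposition 1: common = {A, B, E}, closure = {A, B, C, D, E, F, G} → lossless.
Decomposition 2: common = {F}, closure = {F} → lossy.
Decomposition 3: common = {B}, closure = {B} → lossy.

Decomposition 1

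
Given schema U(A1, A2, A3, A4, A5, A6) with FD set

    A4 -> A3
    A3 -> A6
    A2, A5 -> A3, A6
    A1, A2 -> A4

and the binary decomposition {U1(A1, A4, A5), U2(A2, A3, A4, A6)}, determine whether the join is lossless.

Common attributes: U1 ∩ U2 = {A4}.
Closure of {A4}: A4 → A3 applies, adding A3; A3 → A6 applies, adding A6. So (A4)⁺ = {A3, A4, A6}.
The closure contains neither all of U1 = {A1, A4, A5} nor all of U2 = {A2, A3, A4, A6}, so the common attributes are not a superkey of either fragment. The join is lossy.

No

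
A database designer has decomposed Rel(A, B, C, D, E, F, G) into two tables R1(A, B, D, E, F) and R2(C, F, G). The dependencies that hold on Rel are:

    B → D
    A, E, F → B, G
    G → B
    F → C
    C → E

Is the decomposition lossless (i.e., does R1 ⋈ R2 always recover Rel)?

No

Common attributes: R1 ∩ R2 = {F}.
Closure of {F}: F → C applies, adding C; C → E applies, adding E. So (F)⁺ = {C, E, F}.
The closure contains neither all of R1 = {A, B, D, E, F} nor all of R2 = {C, F, G}, so the common attributes are not a superkey of either fragment. The join is lossy.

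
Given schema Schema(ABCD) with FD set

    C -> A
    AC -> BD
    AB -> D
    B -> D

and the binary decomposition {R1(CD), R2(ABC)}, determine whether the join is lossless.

Common attributes: R1 ∩ R2 = {C}.
Closure of {C}: C → A applies, adding A; AC → BD applies, adding BD. So (C)⁺ = {ABCD}.
This closure contains every attribute of R1, so R1 ∩ R2 → R1. The join is lossless.

Yes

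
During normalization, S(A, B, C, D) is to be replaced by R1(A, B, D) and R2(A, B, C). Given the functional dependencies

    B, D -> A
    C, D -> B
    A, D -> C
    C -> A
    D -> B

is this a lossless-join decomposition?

Common attributes: R1 ∩ R2 = {A, B}.
No dependency enlarges {A, B}, so (A, B)⁺ = {A, B}.
The closure contains neither all of R1 = {A, B, D} nor all of R2 = {A, B, C}, so the common attributes are not a superkey of either fragment. The join is lossy.

No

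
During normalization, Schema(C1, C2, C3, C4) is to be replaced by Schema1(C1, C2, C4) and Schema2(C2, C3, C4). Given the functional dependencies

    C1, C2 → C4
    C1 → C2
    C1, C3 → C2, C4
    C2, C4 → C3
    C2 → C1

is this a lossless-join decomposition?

Yes

Common attributes: Schema1 ∩ Schema2 = {C2, C4}.
Closure of {C2, C4}: C2, C4 → C3 applies, adding C3; C2 → C1 applies, adding C1. So (C2, C4)⁺ = {C1, C2, C3, C4}.
This closure contains every attribute of Schema1, so Schema1 ∩ Schema2 → Schema1. The join is lossless.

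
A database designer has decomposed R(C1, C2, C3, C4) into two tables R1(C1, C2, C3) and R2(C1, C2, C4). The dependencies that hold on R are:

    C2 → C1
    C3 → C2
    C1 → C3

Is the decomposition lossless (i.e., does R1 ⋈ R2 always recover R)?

Yes

Common attributes: R1 ∩ R2 = {C1, C2}.
Closure of {C1, C2}: C1 → C3 applies, adding C3. So (C1, C2)⁺ = {C1, C2, C3}.
This closure contains every attribute of R1, so R1 ∩ R2 → R1. The join is lossless.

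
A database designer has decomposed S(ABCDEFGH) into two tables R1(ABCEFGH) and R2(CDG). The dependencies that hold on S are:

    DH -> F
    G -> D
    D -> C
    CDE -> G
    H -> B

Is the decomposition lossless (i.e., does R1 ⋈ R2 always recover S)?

Yes

Common attributes: R1 ∩ R2 = {CG}.
Closure of {CG}: G → D applies, adding D. So (CG)⁺ = {CDG}.
This closure contains every attribute of R2, so R1 ∩ R2 → R2. The join is lossless.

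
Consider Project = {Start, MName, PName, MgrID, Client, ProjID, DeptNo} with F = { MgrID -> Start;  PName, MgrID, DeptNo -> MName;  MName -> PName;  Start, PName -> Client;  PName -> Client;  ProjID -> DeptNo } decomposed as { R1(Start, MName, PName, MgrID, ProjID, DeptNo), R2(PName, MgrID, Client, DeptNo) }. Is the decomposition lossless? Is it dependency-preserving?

lossless and dependency-preserving

Lossless test: (PName, MgrID, DeptNo)⁺ = {Start, MName, PName, MgrID, Client, DeptNo}, which contains all of one fragment — lossless.
Dependency preservation: Start, PName → Client is not contained in any single fragment, but the restricted closure of its left-hand side across the fragments still reaches the right-hand side; the remaining FDs each lie inside some fragment. All dependencies are preserved.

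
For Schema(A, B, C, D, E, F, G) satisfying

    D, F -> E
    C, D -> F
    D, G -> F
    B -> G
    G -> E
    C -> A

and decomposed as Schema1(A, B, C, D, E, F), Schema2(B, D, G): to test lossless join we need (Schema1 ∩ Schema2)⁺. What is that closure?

Schema1 ∩ Schema2 = {B, D}.
B → G applies, adding G
G → E applies, adding E
D, G → F applies, adding F
Closure: {B, D, E, F, G}.

B, D, E, F, G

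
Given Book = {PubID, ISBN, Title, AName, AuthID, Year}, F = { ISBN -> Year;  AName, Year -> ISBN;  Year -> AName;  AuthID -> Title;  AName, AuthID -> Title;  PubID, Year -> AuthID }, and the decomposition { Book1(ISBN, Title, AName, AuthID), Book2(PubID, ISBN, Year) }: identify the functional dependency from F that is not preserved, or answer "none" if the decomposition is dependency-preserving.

Check PubID, Year → AuthID: no single fragment contains all of {PubID, AuthID, Year}, and the restricted closure of {PubID, Year} across the fragments never reaches {AuthID}.
ISBN → Year is preserved.
AName, Year → ISBN is preserved.
Year → AName is preserved.
AuthID → Title is preserved.
AName, AuthID → Title is preserved.

PubID, Year -> AuthID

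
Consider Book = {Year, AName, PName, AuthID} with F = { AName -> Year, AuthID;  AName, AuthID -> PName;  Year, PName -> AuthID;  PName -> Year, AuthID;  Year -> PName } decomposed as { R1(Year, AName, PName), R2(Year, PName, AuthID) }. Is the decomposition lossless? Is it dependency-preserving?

Lossless test: (Year, PName)⁺ = {Year, PName, AuthID}, which contains all of one fragment — lossless.
Dependency preservation: AName → Year, AuthID; AName, AuthID → PName are not contained in any single fragment, but the restricted closure of each left-hand side across the fragments still reaches the right-hand side; the remaining FDs each lie inside some fragment. All dependencies are preserved.

lossless and dependency-preserving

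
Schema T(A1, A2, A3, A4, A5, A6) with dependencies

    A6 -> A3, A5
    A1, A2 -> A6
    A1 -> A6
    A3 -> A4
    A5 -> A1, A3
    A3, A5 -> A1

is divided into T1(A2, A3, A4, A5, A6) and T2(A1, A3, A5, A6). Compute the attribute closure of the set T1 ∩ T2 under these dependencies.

T1 ∩ T2 = {A3, A5, A6}.
A3 → A4 applies, adding A4
A5 → A1, A3 applies, adding A1
Closure: {A1, A3, A4, A5, A6}.

A1, A3, A4, A5, A6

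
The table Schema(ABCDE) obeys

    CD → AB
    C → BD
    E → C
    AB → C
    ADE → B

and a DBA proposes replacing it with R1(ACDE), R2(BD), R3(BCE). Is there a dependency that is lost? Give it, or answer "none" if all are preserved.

AB → C

Check AB → C: no single fragment contains all of {ABC}, and the restricted closure of {AB} across the fragments never reaches {C}.
CD → AB is preserved.
C → BD is preserved.
E → C is preserved.
ADE → B is preserved.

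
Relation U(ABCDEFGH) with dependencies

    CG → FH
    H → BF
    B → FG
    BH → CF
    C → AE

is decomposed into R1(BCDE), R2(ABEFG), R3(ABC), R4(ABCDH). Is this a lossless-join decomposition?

Yes

Chase test. Columns are ABCDEFGH; row i has aⱼ where attribute j ∈ Ri, else bᵢⱼ.
Initial tableau (one row per fragment):
  row 1: b11 a2 a3 a4 a5 b16 b17 b18
  row 2: a1 a2 b23 b24 a5 a6 a7 b28
  row 3: a1 a2 a3 b34 b35 b36 b37 b38
  row 4: a1 a2 a3 a4 b45 b46 b47 a8
Rows 1 and 2 agree on B; apply B→FG and equate their FG entries.
Rows 1 and 3 agree on B; apply B→FG and equate their FG entries.
Rows 1 and 4 agree on B; apply B→FG and equate their FG entries.
Rows 1 and 3 agree on C; apply C→AE and equate their AE entries.
Rows 1 and 4 agree on C; apply C→AE and equate their AE entries.
Rows 1 and 3 agree on CG; apply CG→FH and equate their FH entries.
Rows 1 and 4 agree on CG; apply CG→FH and equate their FH entries.
Row 1 is now all distinguished symbols — the join is lossless.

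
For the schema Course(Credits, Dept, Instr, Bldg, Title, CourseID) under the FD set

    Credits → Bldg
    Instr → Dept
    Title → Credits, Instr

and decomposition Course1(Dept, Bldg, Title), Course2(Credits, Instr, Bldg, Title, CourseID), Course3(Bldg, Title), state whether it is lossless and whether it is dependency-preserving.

lossless but not dependency-preserving

Lossless test (chase): Rows 1 and 2 agree on Title; apply Title→Credits, Instr and equate their Credits, Instr entries. Rows 1 and 3 agree on Title; apply Title→Credits, Instr and equate their Credits, Instr entries. Rows 1 and 2 agree on Instr; apply Instr→Dept and equate their Dept entries. Rows 1 and 3 agree on Instr; apply Instr→Dept and equate their Dept entries. Row 2 is now all distinguished symbols — the join is lossless.
Dependency preservation: the restricted closure of {Instr} across the fragments never reaches {Dept}, so Instr → Dept cannot be enforced without a join — not preserved.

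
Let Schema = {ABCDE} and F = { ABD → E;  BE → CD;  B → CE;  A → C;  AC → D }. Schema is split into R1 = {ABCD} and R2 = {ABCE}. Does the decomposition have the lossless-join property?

Yes

Common attributes: R1 ∩ R2 = {ABC}.
Closure of {ABC}: B → CE applies, adding E; AC → D applies, adding D. So (ABC)⁺ = {ABCDE}.
This closure contains every attribute of R1, so R1 ∩ R2 → R1. The join is lossless.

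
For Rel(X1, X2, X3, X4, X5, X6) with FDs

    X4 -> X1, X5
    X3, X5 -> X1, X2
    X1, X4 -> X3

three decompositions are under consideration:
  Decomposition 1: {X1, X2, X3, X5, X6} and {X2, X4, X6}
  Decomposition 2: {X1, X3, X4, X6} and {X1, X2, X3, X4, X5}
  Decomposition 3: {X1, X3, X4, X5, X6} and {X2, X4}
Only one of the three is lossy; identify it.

Decomposition 1: common = {X2, X6}, closure = {X2, X6} → lossy.
Decomposition 2: common = {X1, X3, X4}, closure = {X1, X2, X3, X4, X5} → lossless.
Decomposition 3: common = {X4}, closure = {X1, X2, X3, X4, X5} → lossless.

Decomposition 1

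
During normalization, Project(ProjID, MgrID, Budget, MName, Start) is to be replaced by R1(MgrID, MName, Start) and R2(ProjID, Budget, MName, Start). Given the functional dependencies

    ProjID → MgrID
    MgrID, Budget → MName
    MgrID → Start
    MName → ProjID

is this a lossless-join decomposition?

Common attributes: R1 ∩ R2 = {MName, Start}.
Closure of {MName, Start}: MName → ProjID applies, adding ProjID; ProjID → MgrID applies, adding MgrID. So (MName, Start)⁺ = {ProjID, MgrID, MName, Start}.
This closure contains every attribute of R1, so R1 ∩ R2 → R1. The join is lossless.

Yes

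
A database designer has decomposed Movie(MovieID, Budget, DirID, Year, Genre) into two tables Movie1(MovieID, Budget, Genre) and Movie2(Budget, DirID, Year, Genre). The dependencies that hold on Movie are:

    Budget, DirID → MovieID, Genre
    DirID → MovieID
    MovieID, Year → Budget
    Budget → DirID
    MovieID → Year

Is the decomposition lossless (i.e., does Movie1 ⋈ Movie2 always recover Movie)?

Yes

Common attributes: Movie1 ∩ Movie2 = {Budget, Genre}.
Closure of {Budget, Genre}: Budget → DirID applies, adding DirID; Budget, DirID → MovieID, Genre applies, adding MovieID; MovieID → Year applies, adding Year. So (Budget, Genre)⁺ = {MovieID, Budget, DirID, Year, Genre}.
This closure contains every attribute of Movie1, so Movie1 ∩ Movie2 → Movie1. The join is lossless.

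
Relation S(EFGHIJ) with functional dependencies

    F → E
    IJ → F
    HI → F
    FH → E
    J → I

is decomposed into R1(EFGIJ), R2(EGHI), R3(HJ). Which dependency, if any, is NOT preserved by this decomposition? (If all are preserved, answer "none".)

Check HI → F: no single fragment contains all of {FHI}, and the restricted closure of {HI} across the fragments never reaches {F}.
F → E is preserved.
IJ → F is preserved.
FH → E is preserved.
J → I is preserved.

HI → F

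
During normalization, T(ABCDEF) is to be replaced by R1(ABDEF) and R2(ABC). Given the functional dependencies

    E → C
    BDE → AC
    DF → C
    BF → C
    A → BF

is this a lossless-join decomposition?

Yes

Common attributes: R1 ∩ R2 = {AB}.
Closure of {AB}: A → BF applies, adding F; BF → C applies, adding C. So (AB)⁺ = {ABCF}.
This closure contains every attribute of R2, so R1 ∩ R2 → R2. The join is lossless.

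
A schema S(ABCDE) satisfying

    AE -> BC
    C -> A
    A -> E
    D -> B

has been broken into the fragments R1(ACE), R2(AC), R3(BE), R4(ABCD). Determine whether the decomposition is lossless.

Chase test. Columns are ABCDE; row i has aⱼ where attribute j ∈ Ri, else bᵢⱼ.
Initial tableau (one row per fragment):
  row 1: a1 b12 a3 b14 a5
  row 2: a1 b22 a3 b24 b25
  row 3: b31 a2 b33 b34 a5
  row 4: a1 a2 a3 a4 b45
Rows 1 and 2 agree on A; apply A→E and equate their E entries.
Rows 1 and 4 agree on A; apply A→E and equate their E entries.
Rows 1 and 2 agree on AE; apply AE→BC and equate their BC entries.
Rows 1 and 4 agree on AE; apply AE→BC and equate their BC entries.
Row 4 is now all distinguished symbols — the join is lossless.

Yes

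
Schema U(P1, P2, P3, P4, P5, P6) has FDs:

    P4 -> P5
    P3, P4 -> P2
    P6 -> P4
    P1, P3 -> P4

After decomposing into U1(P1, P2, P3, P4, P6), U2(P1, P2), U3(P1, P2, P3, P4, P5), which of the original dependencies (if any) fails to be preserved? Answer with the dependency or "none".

none

P4 → P5 lies within U3.
P3, P4 → P2 lies within U1.
P6 → P4 lies within U1.
P1, P3 → P4 lies within U1.
Every dependency is enforceable on the fragments, so the decomposition is dependency-preserving.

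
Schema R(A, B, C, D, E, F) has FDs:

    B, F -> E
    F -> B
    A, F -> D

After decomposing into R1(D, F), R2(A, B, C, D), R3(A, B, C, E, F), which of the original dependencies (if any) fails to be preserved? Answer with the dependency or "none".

A, F -> D

Check A, F → D: no single fragment contains all of {A, D, F}, and the restricted closure of {A, F} across the fragments never reaches {D}.
B, F → E is preserved.
F → B is preserved.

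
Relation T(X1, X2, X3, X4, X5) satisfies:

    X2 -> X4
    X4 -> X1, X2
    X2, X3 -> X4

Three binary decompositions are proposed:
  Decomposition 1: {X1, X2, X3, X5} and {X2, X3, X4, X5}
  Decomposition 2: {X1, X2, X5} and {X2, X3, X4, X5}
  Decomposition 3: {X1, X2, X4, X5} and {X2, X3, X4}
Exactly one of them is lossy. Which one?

Decomposition 1: common = {X2, X3, X5}, closure = {X1, X2, X3, X4, X5} → lossless.
Decomposition 2: common = {X2, X5}, closure = {X1, X2, X4, X5} → lossless.
Decomposition 3: common = {X2, X4}, closure = {X1, X2, X4} → lossy.

Decomposition 3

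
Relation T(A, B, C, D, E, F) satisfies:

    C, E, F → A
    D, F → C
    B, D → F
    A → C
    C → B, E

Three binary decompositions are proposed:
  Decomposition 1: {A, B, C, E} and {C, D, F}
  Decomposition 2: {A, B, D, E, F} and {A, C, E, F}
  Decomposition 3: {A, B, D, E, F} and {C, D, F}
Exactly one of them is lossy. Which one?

Decomposition 1

Decomposition 1: common = {C}, closure = {B, C, E} → lossy.
Decomposition 2: common = {A, E, F}, closure = {A, B, C, E, F} → lossless.
Decomposition 3: common = {D, F}, closure = {A, B, C, D, E, F} → lossless.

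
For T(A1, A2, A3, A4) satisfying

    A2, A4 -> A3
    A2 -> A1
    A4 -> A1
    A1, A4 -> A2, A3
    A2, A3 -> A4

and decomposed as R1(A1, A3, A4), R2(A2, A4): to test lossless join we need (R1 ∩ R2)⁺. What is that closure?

A1, A2, A3, A4

R1 ∩ R2 = {A4}.
A4 → A1 applies, adding A1
A1, A4 → A2, A3 applies, adding A2, A3
Closure: {A1, A2, A3, A4}.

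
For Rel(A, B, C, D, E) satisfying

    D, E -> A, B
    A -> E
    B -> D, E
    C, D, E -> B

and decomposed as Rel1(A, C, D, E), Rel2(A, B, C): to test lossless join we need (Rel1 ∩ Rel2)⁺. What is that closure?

A, C, E

Rel1 ∩ Rel2 = {A, C}.
A → E applies, adding E
Closure: {A, C, E}.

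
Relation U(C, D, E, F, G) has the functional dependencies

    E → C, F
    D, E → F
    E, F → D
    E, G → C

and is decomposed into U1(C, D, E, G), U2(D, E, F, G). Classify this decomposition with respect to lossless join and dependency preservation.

Lossless test: (D, E, G)⁺ = {C, D, E, F, G}, which contains all of one fragment — lossless.
Dependency preservation: E → C, F is not contained in any single fragment, but the restricted closure of its left-hand side across the fragments still reaches the right-hand side; the remaining FDs each lie inside some fragment. All dependencies are preserved.

lossless and dependency-preserving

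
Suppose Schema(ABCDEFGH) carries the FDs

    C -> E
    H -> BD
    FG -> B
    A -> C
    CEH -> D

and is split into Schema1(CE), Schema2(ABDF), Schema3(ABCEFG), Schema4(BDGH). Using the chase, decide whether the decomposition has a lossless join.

No

Chase test. Columns are ABCDEFGH; row i has aⱼ where attribute j ∈ Schemai, else bᵢⱼ.
Initial tableau (one row per fragment):
  row 1: b11 b12 a3 b14 a5 b16 b17 b18
  row 2: a1 a2 b23 a4 b25 a6 b27 b28
  row 3: a1 a2 a3 b34 a5 a6 a7 b38
  row 4: b41 a2 b43 a4 b45 b46 a7 a8
Rows 2 and 3 agree on A; apply A→C and equate their C entries.
Rows 1 and 2 agree on C; apply C→E and equate their E entries.
No row becomes fully distinguished — the join is lossy.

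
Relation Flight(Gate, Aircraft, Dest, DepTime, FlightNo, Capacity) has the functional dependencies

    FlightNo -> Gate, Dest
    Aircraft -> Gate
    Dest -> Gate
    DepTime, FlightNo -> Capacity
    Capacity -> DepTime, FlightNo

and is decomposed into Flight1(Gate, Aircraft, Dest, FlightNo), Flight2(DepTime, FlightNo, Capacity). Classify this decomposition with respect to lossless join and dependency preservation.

lossy but dependency-preserving

Lossless test: (FlightNo)⁺ = {Gate, Dest, FlightNo}, which is a superkey of neither fragment — lossy.
Dependency preservation: every FD's attributes lie within a single fragment, so each can be enforced locally — preserved.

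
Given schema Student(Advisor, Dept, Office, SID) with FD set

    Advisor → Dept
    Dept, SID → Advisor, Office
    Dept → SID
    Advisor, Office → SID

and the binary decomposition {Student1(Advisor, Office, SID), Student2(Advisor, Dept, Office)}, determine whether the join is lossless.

Common attributes: Student1 ∩ Student2 = {Advisor, Office}.
Closure of {Advisor, Office}: Advisor → Dept applies, adding Dept; Dept → SID applies, adding SID. So (Advisor, Office)⁺ = {Advisor, Dept, Office, SID}.
This closure contains every attribute of Student1, so Student1 ∩ Student2 → Student1. The join is lossless.

Yes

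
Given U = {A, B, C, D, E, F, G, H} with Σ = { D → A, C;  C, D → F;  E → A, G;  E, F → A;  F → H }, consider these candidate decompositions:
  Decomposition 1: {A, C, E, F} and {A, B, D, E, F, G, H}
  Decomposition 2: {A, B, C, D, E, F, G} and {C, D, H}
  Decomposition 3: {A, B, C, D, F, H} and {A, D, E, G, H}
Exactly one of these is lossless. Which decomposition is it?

Decomposition 2

Decomposition 1: common = {A, E, F}, closure = {A, E, F, G, H} → lossy.
Decomposition 2: common = {C, D}, closure = {A, C, D, F, H} → lossless.
Decomposition 3: common = {A, D, H}, closure = {A, C, D, F, H} → lossy.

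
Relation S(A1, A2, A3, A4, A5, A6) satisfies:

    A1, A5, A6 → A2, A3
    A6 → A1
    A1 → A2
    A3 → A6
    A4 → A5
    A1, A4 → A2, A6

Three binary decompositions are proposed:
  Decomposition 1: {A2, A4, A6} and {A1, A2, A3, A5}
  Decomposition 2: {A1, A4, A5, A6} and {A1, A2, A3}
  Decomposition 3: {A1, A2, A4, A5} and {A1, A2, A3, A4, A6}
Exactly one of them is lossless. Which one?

Decomposition 1: common = {A2}, closure = {A2} → lossy.
Decomposition 2: common = {A1}, closure = {A1, A2} → lossy.
Decomposition 3: common = {A1, A2, A4}, closure = {A1, A2, A3, A4, A5, A6} → lossless.

Decomposition 3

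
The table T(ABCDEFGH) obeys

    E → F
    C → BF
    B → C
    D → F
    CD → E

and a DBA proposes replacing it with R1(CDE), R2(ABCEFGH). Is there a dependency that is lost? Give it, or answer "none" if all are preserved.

D → F

Check D → F: no single fragment contains all of {DF}, and the restricted closure of {D} across the fragments never reaches {F}.
E → F is preserved.
C → BF is preserved.
B → C is preserved.
CD → E is preserved.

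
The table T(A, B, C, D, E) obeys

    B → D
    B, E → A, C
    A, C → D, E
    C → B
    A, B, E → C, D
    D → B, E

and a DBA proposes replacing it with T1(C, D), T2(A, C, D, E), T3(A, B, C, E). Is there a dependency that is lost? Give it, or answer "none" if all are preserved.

none

B → D: restricted closure across fragments reaches D.
B, E → A, C lies within T3.
A, C → D, E lies within T2.
C → B lies within T3.
A, B, E → C, D: restricted closure across fragments reaches C, D.
D → B, E: restricted closure across fragments reaches B, E.
Every dependency is enforceable on the fragments, so the decomposition is dependency-preserving.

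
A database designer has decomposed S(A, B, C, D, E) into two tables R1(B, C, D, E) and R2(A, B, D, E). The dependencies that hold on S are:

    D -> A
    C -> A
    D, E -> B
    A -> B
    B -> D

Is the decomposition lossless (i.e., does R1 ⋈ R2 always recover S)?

Yes

Common attributes: R1 ∩ R2 = {B, D, E}.
Closure of {B, D, E}: D → A applies, adding A. So (B, D, E)⁺ = {A, B, D, E}.
This closure contains every attribute of R2, so R1 ∩ R2 → R2. The join is lossless.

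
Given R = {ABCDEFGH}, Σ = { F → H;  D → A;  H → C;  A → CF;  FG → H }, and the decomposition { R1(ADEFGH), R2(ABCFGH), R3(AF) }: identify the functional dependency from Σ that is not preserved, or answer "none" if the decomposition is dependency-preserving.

none

F → H lies within R1.
D → A lies within R1.
H → C lies within R2.
A → CF lies within R2.
FG → H lies within R1.
Every dependency is enforceable on the fragments, so the decomposition is dependency-preserving.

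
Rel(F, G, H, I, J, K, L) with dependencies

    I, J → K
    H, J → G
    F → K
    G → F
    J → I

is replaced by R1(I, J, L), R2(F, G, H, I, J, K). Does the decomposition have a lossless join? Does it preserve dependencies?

Lossless test: (I, J)⁺ = {I, J, K}, which is a superkey of neither fragment — lossy.
Dependency preservation: every FD's attributes lie within a single fragment, so each can be enforced locally — preserved.

lossy but dependency-preserving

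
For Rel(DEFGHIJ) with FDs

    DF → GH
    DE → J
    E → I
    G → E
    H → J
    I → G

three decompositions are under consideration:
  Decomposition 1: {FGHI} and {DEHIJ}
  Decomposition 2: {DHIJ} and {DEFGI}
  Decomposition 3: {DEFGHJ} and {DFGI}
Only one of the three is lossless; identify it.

Decomposition 1: common = {HI}, closure = {EGHIJ} → lossy.
Decomposition 2: common = {DI}, closure = {DEGIJ} → lossy.
Decomposition 3: common = {DFG}, closure = {DEFGHIJ} → lossless.

Decomposition 3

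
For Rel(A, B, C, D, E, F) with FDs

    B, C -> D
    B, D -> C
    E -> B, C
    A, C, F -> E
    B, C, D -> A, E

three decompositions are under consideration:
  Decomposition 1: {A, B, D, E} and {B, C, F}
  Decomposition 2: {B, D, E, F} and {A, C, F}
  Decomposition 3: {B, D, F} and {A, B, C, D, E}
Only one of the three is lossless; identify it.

Decomposition 3

Decomposition 1: common = {B}, closure = {B} → lossy.
Decomposition 2: common = {F}, closure = {F} → lossy.
Decomposition 3: common = {B, D}, closure = {A, B, C, D, E} → lossless.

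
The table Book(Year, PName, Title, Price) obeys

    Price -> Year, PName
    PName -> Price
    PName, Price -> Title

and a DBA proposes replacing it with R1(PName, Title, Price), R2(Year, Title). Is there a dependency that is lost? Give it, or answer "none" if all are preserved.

Check Price → Year, PName: no single fragment contains all of {Year, PName, Price}, and the restricted closure of {Price} across the fragments never reaches {Year, PName}.
PName → Price is preserved.
PName, Price → Title is preserved.

Price -> Year, PName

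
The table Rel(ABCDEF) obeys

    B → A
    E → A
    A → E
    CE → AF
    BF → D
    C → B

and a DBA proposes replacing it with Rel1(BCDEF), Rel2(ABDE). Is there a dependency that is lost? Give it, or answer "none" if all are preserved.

B → A lies within Rel2.
E → A lies within Rel2.
A → E lies within Rel2.
CE → AF: restricted closure across fragments reaches AF.
BF → D lies within Rel1.
C → B lies within Rel1.
Every dependency is enforceable on the fragments, so the decomposition is dependency-preserving.

none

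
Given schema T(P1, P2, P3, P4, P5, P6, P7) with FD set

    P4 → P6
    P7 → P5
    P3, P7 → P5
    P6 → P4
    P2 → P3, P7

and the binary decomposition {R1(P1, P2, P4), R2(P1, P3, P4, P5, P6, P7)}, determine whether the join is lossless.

Common attributes: R1 ∩ R2 = {P1, P4}.
Closure of {P1, P4}: P4 → P6 applies, adding P6. So (P1, P4)⁺ = {P1, P4, P6}.
The closure contains neither all of R1 = {P1, P2, P4} nor all of R2 = {P1, P3, P4, P5, P6, P7}, so the common attributes are not a superkey of either fragment. The join is lossy.

No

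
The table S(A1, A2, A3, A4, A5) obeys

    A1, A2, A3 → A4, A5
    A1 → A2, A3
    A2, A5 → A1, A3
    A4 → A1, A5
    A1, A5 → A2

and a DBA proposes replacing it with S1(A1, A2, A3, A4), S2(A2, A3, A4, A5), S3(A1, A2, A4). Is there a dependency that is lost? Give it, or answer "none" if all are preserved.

none

A1, A2, A3 → A4, A5: restricted closure across fragments reaches A4, A5.
A1 → A2, A3 lies within S1.
A2, A5 → A1, A3: restricted closure across fragments reaches A1, A3.
A4 → A1, A5: restricted closure across fragments reaches A1, A5.
A1, A5 → A2: restricted closure across fragments reaches A2.
Every dependency is enforceable on the fragments, so the decomposition is dependency-preserving.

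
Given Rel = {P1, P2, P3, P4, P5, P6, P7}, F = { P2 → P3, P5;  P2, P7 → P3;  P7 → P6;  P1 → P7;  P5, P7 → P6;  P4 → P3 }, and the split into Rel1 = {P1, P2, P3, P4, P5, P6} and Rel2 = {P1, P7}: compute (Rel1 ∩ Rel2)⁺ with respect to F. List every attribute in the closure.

Rel1 ∩ Rel2 = {P1}.
P1 → P7 applies, adding P7
P7 → P6 applies, adding P6
Closure: {P1, P6, P7}.

P1, P6, P7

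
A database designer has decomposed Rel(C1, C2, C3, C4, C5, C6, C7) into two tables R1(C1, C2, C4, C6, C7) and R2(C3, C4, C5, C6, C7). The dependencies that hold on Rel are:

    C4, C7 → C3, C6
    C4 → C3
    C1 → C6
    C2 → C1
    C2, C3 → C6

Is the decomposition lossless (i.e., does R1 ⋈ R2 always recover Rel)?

Common attributes: R1 ∩ R2 = {C4, C6, C7}.
Closure of {C4, C6, C7}: C4, C7 → C3, C6 applies, adding C3. So (C4, C6, C7)⁺ = {C3, C4, C6, C7}.
The closure contains neither all of R1 = {C1, C2, C4, C6, C7} nor all of R2 = {C3, C4, C5, C6, C7}, so the common attributes are not a superkey of either fragment. The join is lossy.

No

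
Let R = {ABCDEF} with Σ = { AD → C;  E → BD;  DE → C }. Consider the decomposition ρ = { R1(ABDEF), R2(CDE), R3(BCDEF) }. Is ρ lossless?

Yes

Chase test. Columns are ABCDEF; row i has aⱼ where attribute j ∈ Ri, else bᵢⱼ.
Initial tableau (one row per fragment):
  row 1: a1 a2 b13 a4 a5 a6
  row 2: b21 b22 a3 a4 a5 b26
  row 3: b31 a2 a3 a4 a5 a6
Rows 1 and 2 agree on E; apply E→BD and equate their BD entries.
Rows 1 and 2 agree on DE; apply DE→C and equate their C entries.
Row 1 is now all distinguished symbols — the join is lossless.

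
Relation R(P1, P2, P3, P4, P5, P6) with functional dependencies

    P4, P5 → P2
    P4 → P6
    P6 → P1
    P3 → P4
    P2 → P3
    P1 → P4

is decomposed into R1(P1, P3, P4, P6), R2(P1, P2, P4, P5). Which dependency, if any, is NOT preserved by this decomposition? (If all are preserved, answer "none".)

Check P2 → P3: no single fragment contains all of {P2, P3}, and the restricted closure of {P2} across the fragments never reaches {P3}.
P4, P5 → P2 is preserved.
P4 → P6 is preserved.
P6 → P1 is preserved.
P3 → P4 is preserved.
P1 → P4 is preserved.

P2 → P3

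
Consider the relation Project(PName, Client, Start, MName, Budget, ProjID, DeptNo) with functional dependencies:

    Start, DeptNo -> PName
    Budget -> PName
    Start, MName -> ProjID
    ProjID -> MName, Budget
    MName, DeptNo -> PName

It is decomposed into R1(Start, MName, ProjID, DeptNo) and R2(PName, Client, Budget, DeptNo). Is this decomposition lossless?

No

Common attributes: R1 ∩ R2 = {DeptNo}.
No dependency enlarges {DeptNo}, so (DeptNo)⁺ = {DeptNo}.
The closure contains neither all of R1 = {Start, MName, ProjID, DeptNo} nor all of R2 = {PName, Client, Budget, DeptNo}, so the common attributes are not a superkey of either fragment. The join is lossy.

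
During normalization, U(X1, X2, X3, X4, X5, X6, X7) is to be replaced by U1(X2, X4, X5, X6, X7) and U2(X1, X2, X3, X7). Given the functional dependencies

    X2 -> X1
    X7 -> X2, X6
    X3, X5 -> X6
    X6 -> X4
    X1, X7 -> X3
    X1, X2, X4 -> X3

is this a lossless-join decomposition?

Yes

Common attributes: U1 ∩ U2 = {X2, X7}.
Closure of {X2, X7}: X2 → X1 applies, adding X1; X7 → X2, X6 applies, adding X6; X6 → X4 applies, adding X4; X1, X7 → X3 applies, adding X3. So (X2, X7)⁺ = {X1, X2, X3, X4, X6, X7}.
This closure contains every attribute of U2, so U1 ∩ U2 → U2. The join is lossless.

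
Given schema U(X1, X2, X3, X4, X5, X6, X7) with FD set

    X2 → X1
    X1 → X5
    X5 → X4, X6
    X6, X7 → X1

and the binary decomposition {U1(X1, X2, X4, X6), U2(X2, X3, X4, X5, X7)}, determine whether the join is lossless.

Common attributes: U1 ∩ U2 = {X2, X4}.
Closure of {X2, X4}: X2 → X1 applies, adding X1; X1 → X5 applies, adding X5; X5 → X4, X6 applies, adding X6. So (X2, X4)⁺ = {X1, X2, X4, X5, X6}.
This closure contains every attribute of U1, so U1 ∩ U2 → U1. The join is lossless.

Yes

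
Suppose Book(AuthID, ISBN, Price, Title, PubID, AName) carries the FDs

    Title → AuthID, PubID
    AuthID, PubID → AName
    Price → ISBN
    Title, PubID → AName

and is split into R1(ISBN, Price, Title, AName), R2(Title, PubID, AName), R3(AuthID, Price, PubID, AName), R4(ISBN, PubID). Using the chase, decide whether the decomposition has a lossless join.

Chase test. Columns are AuthID, ISBN, Price, Title, PubID, AName; row i has aⱼ where attribute j ∈ Ri, else bᵢⱼ.
Initial tableau (one row per fragment):
  row 1: b11 a2 a3 a4 b15 a6
  row 2: b21 b22 b23 a4 a5 a6
  row 3: a1 b32 a3 b34 a5 a6
  row 4: b41 a2 b43 b44 a5 b46
Rows 1 and 2 agree on Title; apply Title→AuthID, PubID and equate their AuthID, PubID entries.
Rows 1 and 3 agree on Price; apply Price→ISBN and equate their ISBN entries.
No row becomes fully distinguished — the join is lossy.

No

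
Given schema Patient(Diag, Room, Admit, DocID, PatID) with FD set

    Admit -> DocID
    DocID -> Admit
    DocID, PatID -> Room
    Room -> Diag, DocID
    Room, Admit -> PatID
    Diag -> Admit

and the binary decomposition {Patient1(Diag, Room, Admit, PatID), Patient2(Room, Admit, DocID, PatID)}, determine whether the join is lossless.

Common attributes: Patient1 ∩ Patient2 = {Room, Admit, PatID}.
Closure of {Room, Admit, PatID}: Admit → DocID applies, adding DocID; Room → Diag, DocID applies, adding Diag. So (Room, Admit, PatID)⁺ = {Diag, Room, Admit, DocID, PatID}.
This closure contains every attribute of Patient1, so Patient1 ∩ Patient2 → Patient1. The join is lossless.

Yes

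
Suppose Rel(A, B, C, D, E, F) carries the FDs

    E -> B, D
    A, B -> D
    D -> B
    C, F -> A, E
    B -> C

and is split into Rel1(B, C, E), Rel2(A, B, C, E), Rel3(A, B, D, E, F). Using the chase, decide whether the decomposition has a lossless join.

Yes

Chase test. Columns are A, B, C, D, E, F; row i has aⱼ where attribute j ∈ Reli, else bᵢⱼ.
Initial tableau (one row per fragment):
  row 1: b11 a2 a3 b14 a5 b16
  row 2: a1 a2 a3 b24 a5 b26
  row 3: a1 a2 b33 a4 a5 a6
Rows 1 and 2 agree on E; apply E→B, D and equate their B, D entries.
Rows 1 and 3 agree on E; apply E→B, D and equate their B, D entries.
Rows 1 and 3 agree on B; apply B→C and equate their C entries.
Row 3 is now all distinguished symbols — the join is lossless.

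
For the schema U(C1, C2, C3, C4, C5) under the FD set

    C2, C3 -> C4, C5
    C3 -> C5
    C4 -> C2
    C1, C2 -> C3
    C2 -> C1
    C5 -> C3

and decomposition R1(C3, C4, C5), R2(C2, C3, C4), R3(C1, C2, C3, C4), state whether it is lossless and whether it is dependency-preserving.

Lossless test (chase): Rows 2 and 3 agree on C2, C3; apply C2, C3→C4, C5 and equate their C4, C5 entries. Rows 1 and 2 agree on C3; apply C3→C5 and equate their C5 entries. Rows 1 and 2 agree on C4; apply C4→C2 and equate their C2 entries. Rows 1 and 2 agree on C2; apply C2→C1 and equate their C1 entries. Rows 1 and 3 agree on C2; apply C2→C1 and equate their C1 entries. Row 1 is now all distinguished symbols — the join is lossless.
Dependency preservation: C2, C3 → C4, C5 is not contained in any single fragment, but the restricted closure of its left-hand side across the fragments still reaches the right-hand side; the remaining FDs each lie inside some fragment. All dependencies are preserved.

lossless and dependency-preserving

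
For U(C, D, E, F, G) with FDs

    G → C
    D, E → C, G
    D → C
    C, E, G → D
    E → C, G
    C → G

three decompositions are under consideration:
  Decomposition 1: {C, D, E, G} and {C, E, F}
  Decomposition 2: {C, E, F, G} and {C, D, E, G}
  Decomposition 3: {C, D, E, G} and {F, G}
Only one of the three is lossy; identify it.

Decomposition 1: common = {C, E}, closure = {C, D, E, G} → lossless.
Decomposition 2: common = {C, E, G}, closure = {C, D, E, G} → lossless.
Decomposition 3: common = {G}, closure = {C, G} → lossy.

Decomposition 3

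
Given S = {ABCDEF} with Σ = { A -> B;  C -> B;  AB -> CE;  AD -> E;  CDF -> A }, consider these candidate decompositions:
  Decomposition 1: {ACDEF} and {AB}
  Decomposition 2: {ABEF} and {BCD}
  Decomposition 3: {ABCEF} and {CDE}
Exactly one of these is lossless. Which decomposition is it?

Decomposition 1: common = {A}, closure = {ABCE} → lossless.
Decomposition 2: common = {B}, closure = {B} → lossy.
Decomposition 3: common = {CE}, closure = {BCE} → lossy.

Decomposition 1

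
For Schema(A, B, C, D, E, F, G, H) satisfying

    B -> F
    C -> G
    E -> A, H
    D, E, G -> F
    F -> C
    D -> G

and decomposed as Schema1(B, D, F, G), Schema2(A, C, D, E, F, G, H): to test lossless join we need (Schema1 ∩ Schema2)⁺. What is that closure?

C, D, F, G

Schema1 ∩ Schema2 = {D, F, G}.
F → C applies, adding C
Closure: {C, D, F, G}.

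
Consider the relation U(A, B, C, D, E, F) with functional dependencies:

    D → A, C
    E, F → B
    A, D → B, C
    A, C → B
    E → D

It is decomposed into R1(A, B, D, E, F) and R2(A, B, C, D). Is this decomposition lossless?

Common attributes: R1 ∩ R2 = {A, B, D}.
Closure of {A, B, D}: D → A, C applies, adding C. So (A, B, D)⁺ = {A, B, C, D}.
This closure contains every attribute of R2, so R1 ∩ R2 → R2. The join is lossless.

Yes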